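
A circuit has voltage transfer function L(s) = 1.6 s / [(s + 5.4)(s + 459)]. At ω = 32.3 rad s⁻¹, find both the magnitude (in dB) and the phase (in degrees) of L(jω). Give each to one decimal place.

|j32.3| = 32.3
|j32.3 + 5.4| = √(32.3² + 5.4²) = 32.75
|j32.3 + 459| = √(32.3² + 459²) = 460.1
|L(j32.3)| = 1.6 × 32.3 / (32.75 × 460.1) = 0.0034296
20 log₁₀(0.0034296) = -49.30 dB
∠(j32.3) = 90.00°
∠(j32.3 + 5.4) = arctan(32.3/5.4) = 80.51°
∠(j32.3 + 459) = arctan(32.3/459) = 4.03°
∠L(j32.3) = 90.00° − (80.51° + 4.03°) = 5.47°

|L| = -49.3 dB, ∠L = 5.5°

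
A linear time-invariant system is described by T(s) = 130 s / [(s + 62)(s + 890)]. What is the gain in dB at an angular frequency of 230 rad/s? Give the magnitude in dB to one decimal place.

-17.3 dB

|j230| = 230
|j230 + 62| = √(230² + 62²) = 238.2
|j230 + 890| = √(230² + 890²) = 919.2
|T(j230)| = 130 × 230 / (238.2 × 919.2) = 0.13655
20 log₁₀(0.13655) = -17.29 dB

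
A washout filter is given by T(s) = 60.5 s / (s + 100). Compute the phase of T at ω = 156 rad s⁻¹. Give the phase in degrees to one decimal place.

32.7°

∠(j156) = 90.00°
∠(j156 + 100) = arctan(156/100) = 57.34°
∠T(j156) = 90.00° − 57.34° = 32.66°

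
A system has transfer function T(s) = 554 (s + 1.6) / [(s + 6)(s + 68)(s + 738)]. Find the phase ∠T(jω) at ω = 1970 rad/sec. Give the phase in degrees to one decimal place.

-157.4°

∠(j1970 + 1.6) = arctan(1970/1.6) = 89.95°
∠(j1970 + 6) = arctan(1970/6) = 89.83°
∠(j1970 + 68) = arctan(1970/68) = 88.02°
∠(j1970 + 738) = arctan(1970/738) = 69.46°
∠T(j1970) = 89.95° − (89.83° + 88.02° + 69.46°) = -157.36°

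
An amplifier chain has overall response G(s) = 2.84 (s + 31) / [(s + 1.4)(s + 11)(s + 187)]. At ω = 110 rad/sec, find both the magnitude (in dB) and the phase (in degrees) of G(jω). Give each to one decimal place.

|G| = -78.2 dB, ∠G = -129.8 deg

|j110 + 31| = √(110² + 31²) = 114.3
|j110 + 1.4| = √(110² + 1.4²) = 110
|j110 + 11| = √(110² + 11²) = 110.5
|j110 + 187| = √(110² + 187²) = 217
|G(j110)| = 2.84 × 114.3 / (110 × 110.5 × 217) = 0.00012301
20 log₁₀(0.00012301) = -78.20 dB
∠(j110 + 31) = arctan(110/31) = 74.26°
∠(j110 + 1.4) = arctan(110/1.4) = 89.27°
∠(j110 + 11) = arctan(110/11) = 84.29°
∠(j110 + 187) = arctan(110/187) = 30.47°
∠G(j110) = 74.26° − (89.27° + 84.29° + 30.47°) = -129.76°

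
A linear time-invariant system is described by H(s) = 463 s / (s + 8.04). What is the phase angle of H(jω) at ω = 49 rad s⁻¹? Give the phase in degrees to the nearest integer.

9°

∠(j49) = 90.00°
∠(j49 + 8.04) = arctan(49/8.04) = 80.68°
∠H(j49) = 90.00° − 80.68° = 9.32°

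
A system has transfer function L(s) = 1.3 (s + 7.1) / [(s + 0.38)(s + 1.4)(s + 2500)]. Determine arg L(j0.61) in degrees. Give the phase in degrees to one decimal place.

-76.7°

∠(j0.61 + 7.1) = arctan(0.61/7.1) = 4.91°
∠(j0.61 + 0.38) = arctan(0.61/0.38) = 58.08°
∠(j0.61 + 1.4) = arctan(0.61/1.4) = 23.54°
∠(j0.61 + 2500) = arctan(0.61/2500) = 0.01°
∠L(j0.61) = 4.91° − (58.08° + 23.54° + 0.01°) = -76.73°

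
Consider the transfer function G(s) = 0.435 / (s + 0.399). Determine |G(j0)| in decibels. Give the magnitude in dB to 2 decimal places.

0.75 dB

G(0) = 0.435 / 0.399 = 1.0902
20 log₁₀(1.0902) = 0.750 dB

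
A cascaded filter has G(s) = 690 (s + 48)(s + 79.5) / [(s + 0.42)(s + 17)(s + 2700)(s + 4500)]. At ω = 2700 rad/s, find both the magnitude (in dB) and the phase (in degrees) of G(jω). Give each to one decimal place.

|j2700 + 48| = √(2700² + 48²) = 2700
|j2700 + 79.5| = √(2700² + 79.5²) = 2701
|j2700 + 0.42| = √(2700² + 0.42²) = 2700
|j2700 + 17| = √(2700² + 17²) = 2700
|j2700 + 2700| = √(2700² + 2700²) = 3818
|j2700 + 4500| = √(2700² + 4500²) = 5248
|G(j2700)| = 690 × 2700 × 2701 / (2700 × 2700 × 3818 × 5248) = 3.4454e-05
20 log₁₀(3.4454e-05) = -89.26 dB
∠(j2700 + 48) = arctan(2700/48) = 88.98°
∠(j2700 + 79.5) = arctan(2700/79.5) = 88.31°
∠(j2700 + 0.42) = arctan(2700/0.42) = 89.99°
∠(j2700 + 17) = arctan(2700/17) = 89.64°
∠(j2700 + 2700) = arctan(2700/2700) = 45.00°
∠(j2700 + 4500) = arctan(2700/4500) = 30.96°
∠G(j2700) = 88.98° + 88.31° − (89.99° + 89.64° + 45.00° + 30.96°) = -78.30°

|G| = -89.3 dB, ∠G = -78.3°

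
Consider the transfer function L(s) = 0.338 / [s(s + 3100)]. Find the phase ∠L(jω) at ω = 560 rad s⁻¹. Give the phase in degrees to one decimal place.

∠(j560 + 3100) = arctan(560/3100) = 10.24°
∠(j560) = 90.00°
∠L(j560) = − (10.24° + 90.00°) = -100.24°

-100.2°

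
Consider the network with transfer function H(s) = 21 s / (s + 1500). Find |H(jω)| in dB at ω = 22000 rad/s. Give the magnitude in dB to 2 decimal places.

|j22000| = 2.2e+04
|j22000 + 1500| = √(22000² + 1500²) = 2.205e+04
|H(j22000)| = 21 × 2.2e+04 / 2.205e+04 = 20.951
20 log₁₀(20.951) = 26.424 dB

26.42 dB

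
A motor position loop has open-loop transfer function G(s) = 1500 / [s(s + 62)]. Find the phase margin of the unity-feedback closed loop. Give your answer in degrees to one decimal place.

69.9°

Gain crossover: |G(jω)| = 1 at ω ≈ 22.7 rad/s.
∠G(j22.7) = −90° − arctan(22.7/62) ≈ -110.12°
PM = 180° + (-110.12°) = 69.88°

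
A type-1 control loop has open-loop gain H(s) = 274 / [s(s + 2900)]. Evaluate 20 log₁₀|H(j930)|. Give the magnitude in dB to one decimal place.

|j930 + 2900| = √(930² + 2900²) = 3045
|j930| = 930
|H(j930)| = 274 / (3045 × 930) = 9.6742e-05
20 log₁₀(9.6742e-05) = -80.29 dB

-80.3 dB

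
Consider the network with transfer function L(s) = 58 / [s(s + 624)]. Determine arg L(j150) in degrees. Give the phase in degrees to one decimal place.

-103.5°

∠(j150 + 624) = arctan(150/624) = 13.52°
∠(j150) = 90.00°
∠L(j150) = − (13.52° + 90.00°) = -103.52°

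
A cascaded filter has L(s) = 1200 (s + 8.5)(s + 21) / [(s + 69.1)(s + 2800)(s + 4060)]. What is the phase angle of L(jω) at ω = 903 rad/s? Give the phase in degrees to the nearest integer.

62°

∠(j903 + 8.5) = arctan(903/8.5) = 89.46°
∠(j903 + 21) = arctan(903/21) = 88.67°
∠(j903 + 69.1) = arctan(903/69.1) = 85.62°
∠(j903 + 2800) = arctan(903/2800) = 17.87°
∠(j903 + 4060) = arctan(903/4060) = 12.54°
∠L(j903) = 89.46° + 88.67° − (85.62° + 17.87° + 12.54°) = 62.09°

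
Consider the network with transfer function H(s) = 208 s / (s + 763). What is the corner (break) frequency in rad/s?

The single real pole at s = −763 gives a corner at ω = 763 rad/s.

763 rad/s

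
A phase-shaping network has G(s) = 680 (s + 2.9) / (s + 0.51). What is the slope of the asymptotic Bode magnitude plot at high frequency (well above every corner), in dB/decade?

With 1 zero and 1 pole, the high-frequency asymptotic slope is 20 × (1 − 1) = 0 dB/decade.

0 dB/decade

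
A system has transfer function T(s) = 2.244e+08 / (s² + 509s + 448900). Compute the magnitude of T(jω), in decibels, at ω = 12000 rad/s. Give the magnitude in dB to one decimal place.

3.9 dB

|(j12000)² + 509(j12000) + 448900| = |-1.4355e+08 + j6.108e+06| = 1.437e+08
|T(j12000)| = 2.244e+08 / 1.437e+08 = 1.5618
20 log₁₀(1.5618) = 3.87 dB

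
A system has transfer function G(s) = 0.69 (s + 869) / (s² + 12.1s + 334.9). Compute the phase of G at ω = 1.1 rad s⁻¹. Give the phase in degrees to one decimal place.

-2.2°

∠(j1.1 + 869) = arctan(1.1/869) = 0.07°
∠[(j1.1)² + 12.1(j1.1) + 334.9] = ∠[333.69 + j13.31] = 2.28°
∠G(j1.1) = 0.07° − 2.28° = -2.21°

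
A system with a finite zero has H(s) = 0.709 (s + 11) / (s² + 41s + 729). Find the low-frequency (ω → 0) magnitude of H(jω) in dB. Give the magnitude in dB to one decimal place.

H(0) = 0.709 × 11 / 729 = 0.010698
20 log₁₀(0.010698) = -39.41 dB

-39.4 dB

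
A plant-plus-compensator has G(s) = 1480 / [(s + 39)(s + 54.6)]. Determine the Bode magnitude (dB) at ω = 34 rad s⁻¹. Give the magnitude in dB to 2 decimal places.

-7.04 dB

|j34 + 39| = √(34² + 39²) = 51.74
|j34 + 54.6| = √(34² + 54.6²) = 64.32
|G(j34)| = 1480 / (51.74 × 64.32) = 0.44472
20 log₁₀(0.44472) = -7.038 dB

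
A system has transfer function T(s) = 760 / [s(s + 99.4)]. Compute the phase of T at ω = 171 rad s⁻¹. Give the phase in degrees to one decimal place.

-149.8°

∠(j171 + 99.4) = arctan(171/99.4) = 59.83°
∠(j171) = 90.00°
∠T(j171) = − (59.83° + 90.00°) = -149.83°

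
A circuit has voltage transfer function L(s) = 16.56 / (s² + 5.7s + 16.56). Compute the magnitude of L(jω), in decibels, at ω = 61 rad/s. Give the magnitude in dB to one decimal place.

-47.0 dB

|(j61)² + 5.7(j61) + 16.56| = |-3704.4 + j347.7| = 3721
|L(j61)| = 16.56 / 3721 = 0.0044507
20 log₁₀(0.0044507) = -47.03 dB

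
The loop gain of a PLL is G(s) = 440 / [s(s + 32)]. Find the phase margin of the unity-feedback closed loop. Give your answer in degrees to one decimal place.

Gain crossover: |G(jω)| = 1 at ω ≈ 12.8 rad s⁻¹.
∠G(j12.8) = −90° − arctan(12.8/32) ≈ -111.76°
PM = 180° + (-111.76°) = 68.24°

68.2 deg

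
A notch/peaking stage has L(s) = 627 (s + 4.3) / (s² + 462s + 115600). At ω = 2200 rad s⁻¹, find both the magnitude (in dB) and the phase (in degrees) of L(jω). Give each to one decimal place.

|j2200 + 4.3| = √(2200² + 4.3²) = 2200
|(j2200)² + 462(j2200) + 115600| = |-4.7244e+06 + j1.0164e+06| = 4.832e+06
|L(j2200)| = 627 × 2200 / 4.832e+06 = 0.28544
20 log₁₀(0.28544) = -10.89 dB
∠(j2200 + 4.3) = arctan(2200/4.3) = 89.89°
∠[(j2200)² + 462(j2200) + 115600] = ∠[-4.7244e+06 + j1.0164e+06] = 167.86°
∠L(j2200) = 89.89° − 167.86° = -77.97°

|L| = -10.9 dB, ∠L = -78.0 deg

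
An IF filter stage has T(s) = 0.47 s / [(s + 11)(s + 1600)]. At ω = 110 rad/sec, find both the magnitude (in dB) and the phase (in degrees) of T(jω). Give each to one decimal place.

|T| = -70.7 dB, ∠T = 1.8°

|j110| = 110
|j110 + 11| = √(110² + 11²) = 110.5
|j110 + 1600| = √(110² + 1600²) = 1604
|T(j110)| = 0.47 × 110 / (110.5 × 1604) = 0.0002916
20 log₁₀(0.0002916) = -70.70 dB
∠(j110) = 90.00°
∠(j110 + 11) = arctan(110/11) = 84.29°
∠(j110 + 1600) = arctan(110/1600) = 3.93°
∠T(j110) = 90.00° − (84.29° + 3.93°) = 1.78°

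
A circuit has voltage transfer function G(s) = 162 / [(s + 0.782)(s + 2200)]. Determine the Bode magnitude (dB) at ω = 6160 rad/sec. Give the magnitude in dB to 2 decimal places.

-107.91 dB

|j6160 + 0.782| = √(6160² + 0.782²) = 6160
|j6160 + 2200| = √(6160² + 2200²) = 6541
|G(j6160)| = 162 / (6160 × 6541) = 4.0206e-06
20 log₁₀(4.0206e-06) = -107.914 dB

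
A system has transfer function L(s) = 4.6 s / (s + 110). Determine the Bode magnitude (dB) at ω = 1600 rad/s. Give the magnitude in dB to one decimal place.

|j1600| = 1600
|j1600 + 110| = √(1600² + 110²) = 1604
|L(j1600)| = 4.6 × 1600 / 1604 = 4.5892
20 log₁₀(4.5892) = 13.23 dB

13.2 dB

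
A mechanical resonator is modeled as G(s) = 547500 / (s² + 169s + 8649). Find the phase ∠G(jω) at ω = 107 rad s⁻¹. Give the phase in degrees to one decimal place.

-98.8°

∠[(j107)² + 169(j107) + 8649] = ∠[-2800 + j18083] = 98.80°
∠G(j107) = −98.80° = -98.80°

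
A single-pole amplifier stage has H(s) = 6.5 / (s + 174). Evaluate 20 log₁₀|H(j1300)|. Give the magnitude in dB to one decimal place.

|j1300 + 174| = √(1300² + 174²) = 1312
|H(j1300)| = 6.5 / 1312 = 0.0049558
20 log₁₀(0.0049558) = -46.10 dB

-46.1 dB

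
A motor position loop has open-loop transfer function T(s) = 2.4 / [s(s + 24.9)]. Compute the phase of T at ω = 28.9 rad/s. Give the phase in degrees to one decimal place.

-139.3°

∠(j28.9 + 24.9) = arctan(28.9/24.9) = 49.25°
∠(j28.9) = 90.00°
∠T(j28.9) = − (49.25° + 90.00°) = -139.25°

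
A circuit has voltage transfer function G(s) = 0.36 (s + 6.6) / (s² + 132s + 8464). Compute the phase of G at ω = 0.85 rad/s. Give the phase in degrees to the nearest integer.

∠(j0.85 + 6.6) = arctan(0.85/6.6) = 7.34°
∠[(j0.85)² + 132(j0.85) + 8464] = ∠[8463.3 + j112.2] = 0.76°
∠G(j0.85) = 7.34° − 0.76° = 6.58°

7°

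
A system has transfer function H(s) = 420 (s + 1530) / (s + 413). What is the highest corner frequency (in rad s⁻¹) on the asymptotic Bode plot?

1530 rad s⁻¹

Break frequencies occur at each pole and zero magnitude: 413 rad s⁻¹, 1530 rad s⁻¹.
The highest is 1530 rad s⁻¹.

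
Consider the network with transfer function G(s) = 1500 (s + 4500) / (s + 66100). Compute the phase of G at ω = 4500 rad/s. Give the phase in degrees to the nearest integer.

41°

∠(j4500 + 4500) = arctan(4500/4500) = 45.00°
∠(j4500 + 66100) = arctan(4500/66100) = 3.89°
∠G(j4500) = 45.00° − 3.89° = 41.11°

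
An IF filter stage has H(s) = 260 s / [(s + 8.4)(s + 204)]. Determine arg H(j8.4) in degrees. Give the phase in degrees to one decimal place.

42.6°

∠(j8.4) = 90.00°
∠(j8.4 + 8.4) = arctan(8.4/8.4) = 45.00°
∠(j8.4 + 204) = arctan(8.4/204) = 2.36°
∠H(j8.4) = 90.00° − (45.00° + 2.36°) = 42.64°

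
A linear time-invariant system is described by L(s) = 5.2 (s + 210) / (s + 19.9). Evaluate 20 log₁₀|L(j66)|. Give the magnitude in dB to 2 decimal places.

|j66 + 210| = √(66² + 210²) = 220.1
|j66 + 19.9| = √(66² + 19.9²) = 68.93
|L(j66)| = 5.2 × 220.1 / 68.93 = 16.605
20 log₁₀(16.605) = 24.405 dB

24.40 dB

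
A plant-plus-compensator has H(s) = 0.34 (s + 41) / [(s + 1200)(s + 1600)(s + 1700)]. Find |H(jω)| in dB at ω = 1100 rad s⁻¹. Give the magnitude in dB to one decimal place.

-144.7 dB

|j1100 + 41| = √(1100² + 41²) = 1101
|j1100 + 1200| = √(1100² + 1200²) = 1628
|j1100 + 1600| = √(1100² + 1600²) = 1942
|j1100 + 1700| = √(1100² + 1700²) = 2025
|H(j1100)| = 0.34 × 1101 / (1628 × 1942 × 2025) = 5.8477e-08
20 log₁₀(5.8477e-08) = -144.66 dB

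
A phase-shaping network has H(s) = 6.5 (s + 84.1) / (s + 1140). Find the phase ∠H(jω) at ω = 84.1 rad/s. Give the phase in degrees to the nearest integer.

41°

∠(j84.1 + 84.1) = arctan(84.1/84.1) = 45.00°
∠(j84.1 + 1140) = arctan(84.1/1140) = 4.22°
∠H(j84.1) = 45.00° − 4.22° = 40.78°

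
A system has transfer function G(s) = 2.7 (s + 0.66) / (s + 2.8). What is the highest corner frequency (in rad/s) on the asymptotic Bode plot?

Break frequencies occur at each pole and zero magnitude: 0.66 rad/s, 2.8 rad/s.
The highest is 2.8 rad/s.

2.8 rad/s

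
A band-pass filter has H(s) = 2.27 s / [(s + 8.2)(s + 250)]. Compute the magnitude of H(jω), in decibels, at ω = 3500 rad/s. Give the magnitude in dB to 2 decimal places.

-63.78 dB

|j3500| = 3500
|j3500 + 8.2| = √(3500² + 8.2²) = 3500
|j3500 + 250| = √(3500² + 250²) = 3509
|H(j3500)| = 2.27 × 3500 / (3500 × 3509) = 0.00064692
20 log₁₀(0.00064692) = -63.783 dB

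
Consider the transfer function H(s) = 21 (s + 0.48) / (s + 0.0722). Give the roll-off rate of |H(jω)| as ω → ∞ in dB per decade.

0 dB/decade

With 1 zero and 1 pole, the high-frequency asymptotic slope is 20 × (1 − 1) = 0 dB/decade.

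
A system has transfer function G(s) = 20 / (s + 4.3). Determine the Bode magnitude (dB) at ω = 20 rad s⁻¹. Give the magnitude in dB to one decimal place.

|j20 + 4.3| = √(20² + 4.3²) = 20.46
|G(j20)| = 20 / 20.46 = 0.97766
20 log₁₀(0.97766) = -0.20 dB

-0.2 dB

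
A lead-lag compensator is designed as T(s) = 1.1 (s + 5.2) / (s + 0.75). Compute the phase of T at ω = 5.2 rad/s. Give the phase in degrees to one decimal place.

∠(j5.2 + 5.2) = arctan(5.2/5.2) = 45.00°
∠(j5.2 + 0.75) = arctan(5.2/0.75) = 81.79°
∠T(j5.2) = 45.00° − 81.79° = -36.79°

-36.8 deg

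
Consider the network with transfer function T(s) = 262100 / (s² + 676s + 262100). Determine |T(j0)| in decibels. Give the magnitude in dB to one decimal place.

T(0) = 262100 / 262100 = 1
20 log₁₀(1) = 0.00 dB

0.0 dB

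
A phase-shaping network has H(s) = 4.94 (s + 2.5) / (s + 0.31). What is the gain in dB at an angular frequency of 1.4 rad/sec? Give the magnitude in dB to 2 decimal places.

19.89 dB

|j1.4 + 2.5| = √(1.4² + 2.5²) = 2.865
|j1.4 + 0.31| = √(1.4² + 0.31²) = 1.434
|H(j1.4)| = 4.94 × 2.865 / 1.434 = 9.8713
20 log₁₀(9.8713) = 19.888 dB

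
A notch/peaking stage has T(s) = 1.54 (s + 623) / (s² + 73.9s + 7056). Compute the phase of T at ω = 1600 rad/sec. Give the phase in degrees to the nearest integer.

∠(j1600 + 623) = arctan(1600/623) = 68.73°
∠[(j1600)² + 73.9(j1600) + 7056] = ∠[-2.5529e+06 + j1.1824e+05] = 177.35°
∠T(j1600) = 68.73° − 177.35° = -108.62°

-109°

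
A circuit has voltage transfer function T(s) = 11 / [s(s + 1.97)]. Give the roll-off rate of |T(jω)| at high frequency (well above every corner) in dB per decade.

-40 dB/decade

With 0 zeros and 2 poles, the high-frequency asymptotic slope is 20 × (0 − 2) = -40 dB/decade.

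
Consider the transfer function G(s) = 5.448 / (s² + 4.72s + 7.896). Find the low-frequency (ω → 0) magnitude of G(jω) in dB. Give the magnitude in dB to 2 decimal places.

-3.22 dB

G(0) = 5.448 / 7.896 = 0.68997
20 log₁₀(0.68997) = -3.223 dB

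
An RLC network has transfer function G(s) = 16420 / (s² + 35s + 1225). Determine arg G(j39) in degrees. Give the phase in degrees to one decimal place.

-102.2°

∠[(j39)² + 35(j39) + 1225] = ∠[-296 + j1365] = 102.24°
∠G(j39) = −102.24° = -102.24°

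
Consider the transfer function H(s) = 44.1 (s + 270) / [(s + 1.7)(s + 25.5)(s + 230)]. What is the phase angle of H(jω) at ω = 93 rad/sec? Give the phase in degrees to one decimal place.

-166.6°

∠(j93 + 270) = arctan(93/270) = 19.01°
∠(j93 + 1.7) = arctan(93/1.7) = 88.95°
∠(j93 + 25.5) = arctan(93/25.5) = 74.67°
∠(j93 + 230) = arctan(93/230) = 22.02°
∠H(j93) = 19.01° − (88.95° + 74.67° + 22.02°) = -166.63°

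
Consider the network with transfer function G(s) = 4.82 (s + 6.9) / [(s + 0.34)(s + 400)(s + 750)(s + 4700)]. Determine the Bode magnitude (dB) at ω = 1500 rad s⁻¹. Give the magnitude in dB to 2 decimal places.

-188.51 dB

|j1500 + 6.9| = √(1500² + 6.9²) = 1500
|j1500 + 0.34| = √(1500² + 0.34²) = 1500
|j1500 + 400| = √(1500² + 400²) = 1552
|j1500 + 750| = √(1500² + 750²) = 1677
|j1500 + 4700| = √(1500² + 4700²) = 4934
|G(j1500)| = 4.82 × 1500 / (1500 × 1552 × 1677 × 4934) = 3.7526e-10
20 log₁₀(3.7526e-10) = -188.513 dB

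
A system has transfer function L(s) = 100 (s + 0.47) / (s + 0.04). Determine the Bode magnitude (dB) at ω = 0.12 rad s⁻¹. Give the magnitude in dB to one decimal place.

|j0.12 + 0.47| = √(0.12² + 0.47²) = 0.4851
|j0.12 + 0.04| = √(0.12² + 0.04²) = 0.1265
|L(j0.12)| = 100 × 0.4851 / 0.1265 = 383.49
20 log₁₀(383.49) = 51.68 dB

51.7 dB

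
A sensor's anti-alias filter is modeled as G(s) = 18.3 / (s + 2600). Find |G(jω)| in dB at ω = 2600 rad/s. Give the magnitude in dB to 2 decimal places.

|j2600 + 2600| = √(2600² + 2600²) = 3677
|G(j2600)| = 18.3 / 3677 = 0.0049769
20 log₁₀(0.0049769) = -46.061 dB

-46.06 dB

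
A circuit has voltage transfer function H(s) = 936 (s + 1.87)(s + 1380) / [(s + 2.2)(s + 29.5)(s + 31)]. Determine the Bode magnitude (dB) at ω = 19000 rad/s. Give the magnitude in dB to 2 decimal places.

-26.13 dB

|j19000 + 1.87| = √(19000² + 1.87²) = 1.9e+04
|j19000 + 1380| = √(19000² + 1380²) = 1.905e+04
|j19000 + 2.2| = √(19000² + 2.2²) = 1.9e+04
|j19000 + 29.5| = √(19000² + 29.5²) = 1.9e+04
|j19000 + 31| = √(19000² + 31²) = 1.9e+04
|H(j19000)| = 936 × 1.9e+04 × 1.905e+04 / (1.9e+04 × 1.9e+04 × 1.9e+04) = 0.049393
20 log₁₀(0.049393) = -26.127 dB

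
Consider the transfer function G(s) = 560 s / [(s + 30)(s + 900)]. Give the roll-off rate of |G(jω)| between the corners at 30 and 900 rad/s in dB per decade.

In this band the factors already past their corner are: 1 differentiator zero, pole at 30; net slope = 0 dB/decade.

0 dB/decade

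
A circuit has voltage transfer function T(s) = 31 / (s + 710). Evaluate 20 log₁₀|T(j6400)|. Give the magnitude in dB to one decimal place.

|j6400 + 710| = √(6400² + 710²) = 6439
|T(j6400)| = 31 / 6439 = 0.0048142
20 log₁₀(0.0048142) = -46.35 dB

-46.3 dB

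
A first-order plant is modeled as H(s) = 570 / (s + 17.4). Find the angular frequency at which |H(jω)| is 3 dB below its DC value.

For a single-pole low-pass, the −3 dB point is at the pole: ω = 17.4 rad/s.

17.4 rad/s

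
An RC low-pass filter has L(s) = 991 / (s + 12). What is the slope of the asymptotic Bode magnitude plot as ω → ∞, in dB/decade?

With 0 zeros and 1 pole, the high-frequency asymptotic slope is 20 × (0 − 1) = -20 dB/decade.

-20 dB/decade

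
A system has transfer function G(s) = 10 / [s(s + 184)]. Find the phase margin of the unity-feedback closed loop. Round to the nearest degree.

Gain crossover: |G(jω)| = 1 at ω ≈ 0.0543 rad/sec.
∠G(j0.0543) = −90° − arctan(0.0543/184) ≈ -90.02°
PM = 180° + (-90.02°) = 89.98°

90 deg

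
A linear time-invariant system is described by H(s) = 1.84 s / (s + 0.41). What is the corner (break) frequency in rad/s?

The single real pole at s = −0.41 gives a corner at ω = 0.41 rad/s.

0.41 rad/s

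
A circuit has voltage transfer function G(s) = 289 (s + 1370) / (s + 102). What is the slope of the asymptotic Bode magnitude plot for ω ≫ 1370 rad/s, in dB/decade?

With 1 zero and 1 pole, the high-frequency asymptotic slope is 20 × (1 − 1) = 0 dB/decade.

0 dB/decade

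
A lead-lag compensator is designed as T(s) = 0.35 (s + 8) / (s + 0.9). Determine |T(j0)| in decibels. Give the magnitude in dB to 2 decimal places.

T(0) = 0.35 × 8 / 0.9 = 3.1111
20 log₁₀(3.1111) = 9.858 dB

9.86 dB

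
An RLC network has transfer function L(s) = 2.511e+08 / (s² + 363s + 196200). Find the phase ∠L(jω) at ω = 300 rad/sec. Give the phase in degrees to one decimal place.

∠[(j300)² + 363(j300) + 196200] = ∠[1.062e+05 + j1.089e+05] = 45.72°
∠L(j300) = −45.72° = -45.72°

-45.7°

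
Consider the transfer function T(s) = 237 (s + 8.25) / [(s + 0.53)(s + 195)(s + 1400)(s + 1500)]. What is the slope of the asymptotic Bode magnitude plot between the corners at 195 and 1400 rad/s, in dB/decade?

In this band the factors already past their corner are: zero at 8.25, pole at 0.53, pole at 195; net slope = -20 dB/decade.

-20 dB/decade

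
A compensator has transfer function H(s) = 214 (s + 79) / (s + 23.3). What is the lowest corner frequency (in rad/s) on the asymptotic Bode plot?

Break frequencies occur at each pole and zero magnitude: 23.3 rad/s, 79 rad/s.
The lowest is 23.3 rad/s.

23.3 rad/s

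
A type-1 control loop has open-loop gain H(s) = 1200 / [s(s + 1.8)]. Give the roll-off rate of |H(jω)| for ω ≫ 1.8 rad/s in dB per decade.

With 0 zeros and 2 poles, the high-frequency asymptotic slope is 20 × (0 − 2) = -40 dB/decade.

-40 dB/decade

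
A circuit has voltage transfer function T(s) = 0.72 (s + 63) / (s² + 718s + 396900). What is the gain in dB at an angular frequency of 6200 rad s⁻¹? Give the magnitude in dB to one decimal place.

|j6200 + 63| = √(6200² + 63²) = 6200
|(j6200)² + 718(j6200) + 396900| = |-3.8043e+07 + j4.4516e+06| = 3.83e+07
|T(j6200)| = 0.72 × 6200 / 3.83e+07 = 0.00011655
20 log₁₀(0.00011655) = -78.67 dB

-78.7 dB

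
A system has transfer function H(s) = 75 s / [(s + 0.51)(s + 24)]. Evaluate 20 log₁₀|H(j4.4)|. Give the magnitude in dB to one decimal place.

|j4.4| = 4.4
|j4.4 + 0.51| = √(4.4² + 0.51²) = 4.429
|j4.4 + 24| = √(4.4² + 24²) = 24.4
|H(j4.4)| = 75 × 4.4 / (4.429 × 24.4) = 3.0533
20 log₁₀(3.0533) = 9.70 dB

9.7 dB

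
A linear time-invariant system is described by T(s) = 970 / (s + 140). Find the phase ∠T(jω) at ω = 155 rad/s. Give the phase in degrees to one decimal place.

∠(j155 + 140) = arctan(155/140) = 47.91°
∠T(j155) = −47.91° = -47.91°

-47.9°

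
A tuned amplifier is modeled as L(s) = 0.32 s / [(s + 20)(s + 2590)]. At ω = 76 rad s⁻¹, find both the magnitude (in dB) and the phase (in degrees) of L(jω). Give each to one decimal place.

|j76| = 76
|j76 + 20| = √(76² + 20²) = 78.59
|j76 + 2590| = √(76² + 2590²) = 2591
|L(j76)| = 0.32 × 76 / (78.59 × 2591) = 0.00011943
20 log₁₀(0.00011943) = -78.46 dB
∠(j76) = 90.00°
∠(j76 + 20) = arctan(76/20) = 75.26°
∠(j76 + 2590) = arctan(76/2590) = 1.68°
∠L(j76) = 90.00° − (75.26° + 1.68°) = 13.06°

|L| = -78.5 dB, ∠L = 13.1°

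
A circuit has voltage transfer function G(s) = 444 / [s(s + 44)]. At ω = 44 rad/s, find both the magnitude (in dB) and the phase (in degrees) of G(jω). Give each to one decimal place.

|G| = -15.8 dB, ∠G = -135.0 deg

|j44 + 44| = √(44² + 44²) = 62.23
|j44| = 44
|G(j44)| = 444 / (62.23 × 44) = 0.16217
20 log₁₀(0.16217) = -15.80 dB
∠(j44 + 44) = arctan(44/44) = 45.00°
∠(j44) = 90.00°
∠G(j44) = − (45.00° + 90.00°) = -135.00°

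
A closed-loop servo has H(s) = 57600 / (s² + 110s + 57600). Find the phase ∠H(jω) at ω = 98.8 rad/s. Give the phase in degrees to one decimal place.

∠[(j98.8)² + 110(j98.8) + 57600] = ∠[47839 + j10868] = 12.80°
∠H(j98.8) = −12.80° = -12.80°

-12.8°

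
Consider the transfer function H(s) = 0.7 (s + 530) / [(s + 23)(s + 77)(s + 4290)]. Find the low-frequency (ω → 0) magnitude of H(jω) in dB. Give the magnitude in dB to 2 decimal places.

H(0) = 0.7 × 530 / (23 × 77 × 4290) = 4.8831e-05
20 log₁₀(4.8831e-05) = -86.226 dB

-86.23 dB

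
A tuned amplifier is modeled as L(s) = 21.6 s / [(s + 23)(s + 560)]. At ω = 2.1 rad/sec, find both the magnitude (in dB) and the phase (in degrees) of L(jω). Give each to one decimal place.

|j2.1| = 2.1
|j2.1 + 23| = √(2.1² + 23²) = 23.1
|j2.1 + 560| = √(2.1² + 560²) = 560
|L(j2.1)| = 21.6 × 2.1 / (23.1 × 560) = 0.0035071
20 log₁₀(0.0035071) = -49.10 dB
∠(j2.1) = 90.00°
∠(j2.1 + 23) = arctan(2.1/23) = 5.22°
∠(j2.1 + 560) = arctan(2.1/560) = 0.21°
∠L(j2.1) = 90.00° − (5.22° + 0.21°) = 84.57°

|L| = -49.1 dB, ∠L = 84.6°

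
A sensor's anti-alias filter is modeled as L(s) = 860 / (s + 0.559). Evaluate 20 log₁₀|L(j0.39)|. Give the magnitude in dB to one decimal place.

|j0.39 + 0.559| = √(0.39² + 0.559²) = 0.6816
|L(j0.39)| = 860 / 0.6816 = 1261.7
20 log₁₀(1261.7) = 62.02 dB

62.0 dB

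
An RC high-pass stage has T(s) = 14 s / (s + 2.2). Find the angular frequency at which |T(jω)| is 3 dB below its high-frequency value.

2.2 rad/s

For a single-pole high-pass, the −3 dB point is at the pole: ω = 2.2 rad/s.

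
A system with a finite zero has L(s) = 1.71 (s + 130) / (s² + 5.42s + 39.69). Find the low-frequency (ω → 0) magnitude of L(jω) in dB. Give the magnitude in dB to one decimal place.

15.0 dB

L(0) = 1.71 × 130 / 39.69 = 5.6009
20 log₁₀(5.6009) = 14.97 dB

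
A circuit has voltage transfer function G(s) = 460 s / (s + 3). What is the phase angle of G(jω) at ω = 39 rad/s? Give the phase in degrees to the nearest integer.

∠(j39) = 90.00°
∠(j39 + 3) = arctan(39/3) = 85.60°
∠G(j39) = 90.00° − 85.60° = 4.40°

4 deg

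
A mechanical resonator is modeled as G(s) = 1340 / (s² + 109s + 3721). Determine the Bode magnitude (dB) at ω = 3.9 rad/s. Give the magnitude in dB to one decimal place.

-8.9 dB

|(j3.9)² + 109(j3.9) + 3721| = |3705.8 + j425.1| = 3730
|G(j3.9)| = 1340 / 3730 = 0.35924
20 log₁₀(0.35924) = -8.89 dB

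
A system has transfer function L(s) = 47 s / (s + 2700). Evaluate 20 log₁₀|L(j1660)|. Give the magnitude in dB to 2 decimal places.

27.82 dB

|j1660| = 1660
|j1660 + 2700| = √(1660² + 2700²) = 3169
|L(j1660)| = 47 × 1660 / 3169 = 24.616
20 log₁₀(24.616) = 27.824 dB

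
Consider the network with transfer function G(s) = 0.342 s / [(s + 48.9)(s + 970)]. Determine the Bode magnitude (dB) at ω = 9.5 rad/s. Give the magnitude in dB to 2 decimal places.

|j9.5| = 9.5
|j9.5 + 48.9| = √(9.5² + 48.9²) = 49.81
|j9.5 + 970| = √(9.5² + 970²) = 970
|G(j9.5)| = 0.342 × 9.5 / (49.81 × 970) = 6.7236e-05
20 log₁₀(6.7236e-05) = -83.448 dB

-83.45 dB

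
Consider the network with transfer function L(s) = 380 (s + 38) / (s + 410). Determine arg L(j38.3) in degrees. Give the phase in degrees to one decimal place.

∠(j38.3 + 38) = arctan(38.3/38) = 45.23°
∠(j38.3 + 410) = arctan(38.3/410) = 5.34°
∠L(j38.3) = 45.23° − 5.34° = 39.89°

39.9°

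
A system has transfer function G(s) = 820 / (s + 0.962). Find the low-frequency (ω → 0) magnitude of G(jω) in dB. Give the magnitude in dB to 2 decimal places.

58.61 dB

G(0) = 820 / 0.962 = 852.39
20 log₁₀(852.39) = 58.613 dB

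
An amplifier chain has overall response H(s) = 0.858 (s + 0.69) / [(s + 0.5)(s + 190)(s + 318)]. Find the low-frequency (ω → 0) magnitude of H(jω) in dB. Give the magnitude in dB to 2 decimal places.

H(0) = 0.858 × 0.69 / (0.5 × 190 × 318) = 1.9597e-05
20 log₁₀(1.9597e-05) = -94.156 dB

-94.16 dB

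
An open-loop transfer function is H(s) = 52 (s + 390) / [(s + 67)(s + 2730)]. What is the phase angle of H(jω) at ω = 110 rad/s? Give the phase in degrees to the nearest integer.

∠(j110 + 390) = arctan(110/390) = 15.75°
∠(j110 + 67) = arctan(110/67) = 58.65°
∠(j110 + 2730) = arctan(110/2730) = 2.31°
∠H(j110) = 15.75° − (58.65° + 2.31°) = -45.21°

-45°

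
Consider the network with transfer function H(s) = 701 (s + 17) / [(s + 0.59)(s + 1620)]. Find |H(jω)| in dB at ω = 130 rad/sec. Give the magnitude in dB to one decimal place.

-7.2 dB

|j130 + 17| = √(130² + 17²) = 131.1
|j130 + 0.59| = √(130² + 0.59²) = 130
|j130 + 1620| = √(130² + 1620²) = 1625
|H(j130)| = 701 × 131.1 / (130 × 1625) = 0.435
20 log₁₀(0.435) = -7.23 dB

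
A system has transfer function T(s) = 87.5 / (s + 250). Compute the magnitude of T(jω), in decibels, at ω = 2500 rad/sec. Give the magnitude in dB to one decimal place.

|j2500 + 250| = √(2500² + 250²) = 2512
|T(j2500)| = 87.5 / 2512 = 0.034826
20 log₁₀(0.034826) = -29.16 dB

-29.2 dB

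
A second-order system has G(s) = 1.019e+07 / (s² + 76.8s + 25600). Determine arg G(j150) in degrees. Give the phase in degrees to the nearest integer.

-75°

∠[(j150)² + 76.8(j150) + 25600] = ∠[3100 + j11520] = 74.94°
∠G(j150) = −74.94° = -74.94°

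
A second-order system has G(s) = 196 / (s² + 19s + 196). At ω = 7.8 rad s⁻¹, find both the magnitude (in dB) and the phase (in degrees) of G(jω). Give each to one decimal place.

|(j7.8)² + 19(j7.8) + 196| = |135.16 + j148.2| = 200.6
|G(j7.8)| = 196 / 200.6 = 0.97718
20 log₁₀(0.97718) = -0.20 dB
∠[(j7.8)² + 19(j7.8) + 196] = ∠[135.16 + j148.2] = 47.63°
∠G(j7.8) = −47.63° = -47.63°

|G| = -0.2 dB, ∠G = -47.6°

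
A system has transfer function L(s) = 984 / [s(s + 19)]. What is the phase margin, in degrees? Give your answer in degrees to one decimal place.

33.6 deg

Gain crossover: |L(jω)| = 1 at ω ≈ 28.6 rad/sec.
∠L(j28.6) = −90° − arctan(28.6/19) ≈ -146.43°
PM = 180° + (-146.43°) = 33.57°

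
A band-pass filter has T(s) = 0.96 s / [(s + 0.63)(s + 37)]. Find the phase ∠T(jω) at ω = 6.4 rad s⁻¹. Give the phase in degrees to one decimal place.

∠(j6.4) = 90.00°
∠(j6.4 + 0.63) = arctan(6.4/0.63) = 84.38°
∠(j6.4 + 37) = arctan(6.4/37) = 9.81°
∠T(j6.4) = 90.00° − (84.38° + 9.81°) = -4.19°

-4.2°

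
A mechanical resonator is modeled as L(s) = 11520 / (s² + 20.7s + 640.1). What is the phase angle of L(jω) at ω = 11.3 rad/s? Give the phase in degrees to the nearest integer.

∠[(j11.3)² + 20.7(j11.3) + 640.1] = ∠[512.41 + j233.91] = 24.54°
∠L(j11.3) = −24.54° = -24.54°

-25°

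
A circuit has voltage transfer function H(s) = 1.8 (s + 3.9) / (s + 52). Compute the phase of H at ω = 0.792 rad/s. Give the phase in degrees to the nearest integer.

∠(j0.792 + 3.9) = arctan(0.792/3.9) = 11.48°
∠(j0.792 + 52) = arctan(0.792/52) = 0.87°
∠H(j0.792) = 11.48° − 0.87° = 10.61°

11°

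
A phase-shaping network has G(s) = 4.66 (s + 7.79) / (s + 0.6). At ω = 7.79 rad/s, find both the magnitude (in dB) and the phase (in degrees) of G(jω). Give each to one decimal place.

|j7.79 + 7.79| = √(7.79² + 7.79²) = 11.02
|j7.79 + 0.6| = √(7.79² + 0.6²) = 7.813
|G(j7.79)| = 4.66 × 11.02 / 7.813 = 6.5708
20 log₁₀(6.5708) = 16.35 dB
∠(j7.79 + 7.79) = arctan(7.79/7.79) = 45.00°
∠(j7.79 + 0.6) = arctan(7.79/0.6) = 85.60°
∠G(j7.79) = 45.00° − 85.60° = -40.60°

|G| = 16.4 dB, ∠G = -40.6°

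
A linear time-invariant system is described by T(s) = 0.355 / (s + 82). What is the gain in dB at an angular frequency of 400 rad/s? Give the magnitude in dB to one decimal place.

|j400 + 82| = √(400² + 82²) = 408.3
|T(j400)| = 0.355 / 408.3 = 0.00086942
20 log₁₀(0.00086942) = -61.22 dB

-61.2 dB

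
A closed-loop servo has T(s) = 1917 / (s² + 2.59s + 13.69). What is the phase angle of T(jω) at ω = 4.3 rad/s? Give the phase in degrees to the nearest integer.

∠[(j4.3)² + 2.59(j4.3) + 13.69] = ∠[-4.8 + j11.137] = 113.32°
∠T(j4.3) = −113.32° = -113.32°

-113°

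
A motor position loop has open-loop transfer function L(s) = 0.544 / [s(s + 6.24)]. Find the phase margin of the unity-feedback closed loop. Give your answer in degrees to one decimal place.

89.2°

Gain crossover: |L(jω)| = 1 at ω ≈ 0.0872 rad/s.
∠L(j0.0872) = −90° − arctan(0.0872/6.24) ≈ -90.80°
PM = 180° + (-90.80°) = 89.20°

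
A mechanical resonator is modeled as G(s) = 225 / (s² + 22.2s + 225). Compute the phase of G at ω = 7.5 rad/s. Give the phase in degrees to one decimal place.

-44.6 deg

∠[(j7.5)² + 22.2(j7.5) + 225] = ∠[168.75 + j166.5] = 44.62°
∠G(j7.5) = −44.62° = -44.62°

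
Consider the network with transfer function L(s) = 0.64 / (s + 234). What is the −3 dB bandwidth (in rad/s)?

For a single-pole low-pass, the −3 dB point is at the pole: ω = 234 rad/s.

234 rad/s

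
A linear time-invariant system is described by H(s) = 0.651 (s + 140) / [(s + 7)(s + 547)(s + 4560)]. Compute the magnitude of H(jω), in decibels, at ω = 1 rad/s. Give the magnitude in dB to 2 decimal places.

-105.73 dB

|j1 + 140| = √(1² + 140²) = 140
|j1 + 7| = √(1² + 7²) = 7.071
|j1 + 547| = √(1² + 547²) = 547
|j1 + 4560| = √(1² + 4560²) = 4560
|H(j1)| = 0.651 × 140 / (7.071 × 547 × 4560) = 5.1675e-06
20 log₁₀(5.1675e-06) = -105.734 dB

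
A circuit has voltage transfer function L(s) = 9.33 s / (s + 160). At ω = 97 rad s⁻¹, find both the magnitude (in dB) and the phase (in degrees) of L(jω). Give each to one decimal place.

|j97| = 97
|j97 + 160| = √(97² + 160²) = 187.1
|L(j97)| = 9.33 × 97 / 187.1 = 4.8369
20 log₁₀(4.8369) = 13.69 dB
∠(j97) = 90.00°
∠(j97 + 160) = arctan(97/160) = 31.23°
∠L(j97) = 90.00° − 31.23° = 58.77°

|L| = 13.7 dB, ∠L = 58.8°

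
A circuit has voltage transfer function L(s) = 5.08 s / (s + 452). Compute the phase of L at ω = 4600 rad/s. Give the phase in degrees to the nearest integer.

∠(j4600) = 90.00°
∠(j4600 + 452) = arctan(4600/452) = 84.39°
∠L(j4600) = 90.00° − 84.39° = 5.61°

6°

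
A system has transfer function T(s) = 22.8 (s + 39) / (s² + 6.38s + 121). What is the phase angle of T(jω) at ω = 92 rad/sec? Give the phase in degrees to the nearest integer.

∠(j92 + 39) = arctan(92/39) = 67.03°
∠[(j92)² + 6.38(j92) + 121] = ∠[-8343 + j586.96] = 175.98°
∠T(j92) = 67.03° − 175.98° = -108.95°

-109°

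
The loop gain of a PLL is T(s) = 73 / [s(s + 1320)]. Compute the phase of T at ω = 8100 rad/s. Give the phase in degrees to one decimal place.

-170.7°

∠(j8100 + 1320) = arctan(8100/1320) = 80.74°
∠(j8100) = 90.00°
∠T(j8100) = − (80.74° + 90.00°) = -170.74°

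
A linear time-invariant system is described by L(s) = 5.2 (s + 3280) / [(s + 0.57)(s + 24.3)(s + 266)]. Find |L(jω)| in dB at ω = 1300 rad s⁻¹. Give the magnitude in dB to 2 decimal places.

|j1300 + 3280| = √(1300² + 3280²) = 3528
|j1300 + 0.57| = √(1300² + 0.57²) = 1300
|j1300 + 24.3| = √(1300² + 24.3²) = 1300
|j1300 + 266| = √(1300² + 266²) = 1327
|L(j1300)| = 5.2 × 3528 / (1300 × 1300 × 1327) = 8.1799e-06
20 log₁₀(8.1799e-06) = -101.745 dB

-101.75 dB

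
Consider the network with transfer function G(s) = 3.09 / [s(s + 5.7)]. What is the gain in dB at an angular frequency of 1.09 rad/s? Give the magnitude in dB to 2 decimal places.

-6.22 dB

|j1.09 + 5.7| = √(1.09² + 5.7²) = 5.803
|j1.09| = 1.09
|G(j1.09)| = 3.09 / (5.803 × 1.09) = 0.48849
20 log₁₀(0.48849) = -6.223 dB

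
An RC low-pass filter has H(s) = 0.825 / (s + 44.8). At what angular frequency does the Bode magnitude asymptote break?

The single real pole at s = −44.8 gives a corner at ω = 44.8 rad/sec.

44.8 rad/sec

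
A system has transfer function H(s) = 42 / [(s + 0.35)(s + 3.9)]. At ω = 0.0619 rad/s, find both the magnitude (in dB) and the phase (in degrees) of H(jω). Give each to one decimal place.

|H| = 29.6 dB, ∠H = -10.9 deg

|j0.0619 + 0.35| = √(0.0619² + 0.35²) = 0.3554
|j0.0619 + 3.9| = √(0.0619² + 3.9²) = 3.9
|H(j0.0619)| = 42 / (0.3554 × 3.9) = 30.295
20 log₁₀(30.295) = 29.63 dB
∠(j0.0619 + 0.35) = arctan(0.0619/0.35) = 10.03°
∠(j0.0619 + 3.9) = arctan(0.0619/3.9) = 0.91°
∠H(j0.0619) = − (10.03° + 0.91°) = -10.94°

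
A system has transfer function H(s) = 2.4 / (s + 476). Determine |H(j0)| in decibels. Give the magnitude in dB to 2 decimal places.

-45.95 dB

H(0) = 2.4 / 476 = 0.005042
20 log₁₀(0.005042) = -45.948 dB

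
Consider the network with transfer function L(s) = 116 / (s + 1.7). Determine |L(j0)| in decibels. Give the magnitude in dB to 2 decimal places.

L(0) = 116 / 1.7 = 68.235
20 log₁₀(68.235) = 36.680 dB

36.68 dB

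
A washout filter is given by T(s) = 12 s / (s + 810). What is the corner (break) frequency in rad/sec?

The single real pole at s = −810 gives a corner at ω = 810 rad/sec.

810 rad/sec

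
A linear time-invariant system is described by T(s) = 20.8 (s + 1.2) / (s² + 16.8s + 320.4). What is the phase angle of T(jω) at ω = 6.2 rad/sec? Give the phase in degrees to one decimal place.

∠(j6.2 + 1.2) = arctan(6.2/1.2) = 79.05°
∠[(j6.2)² + 16.8(j6.2) + 320.4] = ∠[281.96 + j104.16] = 20.27°
∠T(j6.2) = 79.05° − 20.27° = 58.77°

58.8°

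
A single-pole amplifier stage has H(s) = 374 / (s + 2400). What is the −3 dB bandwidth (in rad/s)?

For a single-pole low-pass, the −3 dB point is at the pole: ω = 2400 rad/s.

2400 rad/s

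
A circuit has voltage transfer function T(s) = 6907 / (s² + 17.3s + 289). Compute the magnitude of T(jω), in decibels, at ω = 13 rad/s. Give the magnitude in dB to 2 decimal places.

|(j13)² + 17.3(j13) + 289| = |120 + j224.9| = 254.9
|T(j13)| = 6907 / 254.9 = 27.096
20 log₁₀(27.096) = 28.658 dB

28.66 dB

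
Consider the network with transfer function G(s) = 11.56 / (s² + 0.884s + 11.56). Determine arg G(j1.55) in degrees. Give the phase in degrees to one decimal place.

∠[(j1.55)² + 0.884(j1.55) + 11.56] = ∠[9.1575 + j1.3702] = 8.51°
∠G(j1.55) = −8.51° = -8.51°

-8.5°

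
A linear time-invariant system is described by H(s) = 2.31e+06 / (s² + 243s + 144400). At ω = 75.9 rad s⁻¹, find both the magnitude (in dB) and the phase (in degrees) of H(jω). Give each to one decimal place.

|H| = 24.4 dB, ∠H = -7.6°

|(j75.9)² + 243(j75.9) + 144400| = |1.3864e+05 + j18444| = 1.399e+05
|H(j75.9)| = 2.31e+06 / 1.399e+05 = 16.516
20 log₁₀(16.516) = 24.36 dB
∠[(j75.9)² + 243(j75.9) + 144400] = ∠[1.3864e+05 + j18444] = 7.58°
∠H(j75.9) = −7.58° = -7.58°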